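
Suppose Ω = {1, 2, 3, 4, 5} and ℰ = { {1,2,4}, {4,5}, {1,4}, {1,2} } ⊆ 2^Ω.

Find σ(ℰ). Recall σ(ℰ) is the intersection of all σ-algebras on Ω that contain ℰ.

Start: ℰ ∪ {∅, Ω} = { {}, {1,2}, {1,4}, {4,5}, {1,2,4}, Ω }.
Iteration 1 adds 6:
  {3,5}  = Ω∖{1,2,4}
  {1,2,3}  = Ω∖{4,5}
  {1,4,5}  = {4,5} ∪ {1,4}
  {2,3,5}  = Ω∖{1,4}
  {3,4,5}  = Ω∖{1,2}
  {1,2,4,5}  = {4,5} ∪ {1,2}
  [12 total]
Iteration 2 adds 6:
  {3}  = Ω∖{1,2,4,5}
  {2,3}  = Ω∖{1,4,5}
  {1,2,3,4}  = {1,2,3} ∪ {1,2,4}
  {1,2,3,5}  = {1,2,3} ∪ {2,3,5}
  {1,3,4,5}  = {1,4,5} ∪ {3,4,5}
  {2,3,4,5}  = {3,4,5} ∪ {2,3,5}
  [18 total]
Iteration 3 (5 new):
  {1}  = Ω∖{2,3,4,5}
  {2}  = Ω∖{1,3,4,5}
  {4}  = Ω∖{1,2,3,5}
  {5}  = Ω∖{1,2,3,4}
  {1,3,4}  = {3} ∪ {1,4}
  [23 total]
Iteration 4: 9 new —
  {1,3}  = {3} ∪ {1}
  {1,5}  = {5} ∪ {1}
  {2,4}  = {2} ∪ {4}
  {2,5}  = Ω∖{1,3,4}
  {3,4}  = {3} ∪ {4}
  {1,2,5}  = {1,2} ∪ {5}
  {1,3,5}  = {3,5} ∪ {1}
  {2,3,4}  = {2,3} ∪ {4}
  {2,4,5}  = {2} ∪ {4,5}
  [32 total]
After Iteration 5 the family is unchanged; done.

Hence σ(ℰ) has 32 members: { {}, {1}, {2}, {3}, {4}, {5}, {1,2}, {1,3}, {1,4}, {1,5}, {2,3}, {2,4}, {2,5}, {3,4}, {3,5}, {4,5}, {1,2,3}, {1,2,4}, {1,2,5}, {1,3,4}, {1,3,5}, {1,4,5}, {2,3,4}, {2,3,5}, {2,4,5}, {3,4,5}, {1,2,3,4}, {1,2,3,5}, {1,2,4,5}, {1,3,4,5}, {2,3,4,5}, Ω }.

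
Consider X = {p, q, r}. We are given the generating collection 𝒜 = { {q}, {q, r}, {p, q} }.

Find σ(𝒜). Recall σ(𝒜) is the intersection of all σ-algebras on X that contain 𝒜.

Begin from { {}, {q}, {p, q}, {q, r}, X } (that is, 𝒜 plus ∅ and X).
Pass 1 adds 3:
  {p}  = X∖{q, r}
  {r}  = X∖{p, q}
  {p, r}  = X∖{q}
  — 8 sets.
Pass 2 adds nothing — fixpoint reached.

|σ(𝒜)| = 8.  σ(𝒜) = { {}, {p}, {q}, {r}, {p, q}, {p, r}, {q, r}, X }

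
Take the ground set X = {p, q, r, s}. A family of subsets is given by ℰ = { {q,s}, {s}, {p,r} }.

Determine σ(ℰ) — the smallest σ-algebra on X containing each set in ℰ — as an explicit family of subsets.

Seed the family with ℰ together with ∅ and X: { {}, {s}, {p,r}, {q,s}, X }.
Iteration 1. New:
  {p,q,r}  = X∖{s}
  {p,r,s}  = {p,r} ∪ {s}
  [7 total]
Iteration 2 adds 1:
  {q}  = X∖{p,r,s}
  [8 total]
Iteration 3: already closed under ᶜ and ∪.

σ(ℰ) = { {}, {q}, {s}, {p,r}, {q,s}, {p,q,r}, {p,r,s}, X }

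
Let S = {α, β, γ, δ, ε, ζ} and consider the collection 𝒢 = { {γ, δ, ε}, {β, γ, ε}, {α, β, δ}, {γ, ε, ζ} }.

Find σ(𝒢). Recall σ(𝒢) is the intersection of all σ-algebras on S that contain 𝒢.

σ(𝒢) (32 sets): { {}, {α}, {β}, {δ}, {ζ}, {α, β}, {α, δ}, {α, ζ}, {β, δ}, {β, ζ}, {γ, ε}, {δ, ζ}, {α, β, δ}, {α, β, ζ}, {α, γ, ε}, {α, δ, ζ}, {β, γ, ε}, {β, δ, ζ}, {γ, δ, ε}, {γ, ε, ζ}, {α, β, γ, ε}, {α, β, δ, ζ}, {α, γ, δ, ε}, {α, γ, ε, ζ}, {β, γ, δ, ε}, {β, γ, ε, ζ}, {γ, δ, ε, ζ}, {α, β, γ, δ, ε}, {α, β, γ, ε, ζ}, {α, γ, δ, ε, ζ}, {β, γ, δ, ε, ζ}, S }

Derivation:
Start: 𝒢 ∪ {∅, S} = { {}, {α, β, δ}, {β, γ, ε}, {γ, δ, ε}, {γ, ε, ζ}, S }.
Step 1: 6 new —
  {α, β, ζ}  = {γ, δ, ε}ᶜ
  {α, δ, ζ}  = {β, γ, ε}ᶜ
  {β, γ, δ, ε}  = {γ, δ, ε} ∪ {β, γ, ε}
  {β, γ, ε, ζ}  = {β, γ, ε} ∪ {γ, ε, ζ}
  {γ, δ, ε, ζ}  = {γ, δ, ε} ∪ {γ, ε, ζ}
  {α, β, γ, δ, ε}  = {γ, δ, ε} ∪ {α, β, δ}
  |family| = 12
Step 2: +8 →
  {ζ}  = {α, β, γ, δ, ε}ᶜ
  {α, β}  = {γ, δ, ε, ζ}ᶜ
  {α, δ}  = {β, γ, ε, ζ}ᶜ
  {α, ζ}  = {β, γ, δ, ε}ᶜ
  {α, β, δ, ζ}  = {α, δ, ζ} ∪ {α, β, δ}
  {α, β, γ, ε, ζ}  = {β, γ, ε} ∪ {α, β, ζ}
  {α, γ, δ, ε, ζ}  = {γ, δ, ε} ∪ {α, δ, ζ}
  {β, γ, δ, ε, ζ}  = {γ, δ, ε} ∪ {β, γ, ε, ζ}
  |family| = 20
Step 3: 7 new —
  {α}  = {β, γ, δ, ε, ζ}ᶜ
  {β}  = {α, γ, δ, ε, ζ}ᶜ
  {δ}  = {α, β, γ, ε, ζ}ᶜ
  {γ, ε}  = {α, β, δ, ζ}ᶜ
  {α, β, γ, ε}  = {α, β} ∪ {β, γ, ε}
  {α, γ, δ, ε}  = {γ, δ, ε} ∪ {α, δ}
  {α, γ, ε, ζ}  = {α, ζ} ∪ {γ, ε, ζ}
  |family| = 27
Step 4 adds 4:
  {β, δ}  = {α, γ, ε, ζ}ᶜ
  {β, ζ}  = {α, γ, δ, ε}ᶜ
  {δ, ζ}  = {α, β, γ, ε}ᶜ
  {α, γ, ε}  = {α} ∪ {γ, ε}
  |family| = 31
Step 5 (1 new):
  {β, δ, ζ}  = {α, γ, ε}ᶜ
  |family| = 32
Step 6: stable.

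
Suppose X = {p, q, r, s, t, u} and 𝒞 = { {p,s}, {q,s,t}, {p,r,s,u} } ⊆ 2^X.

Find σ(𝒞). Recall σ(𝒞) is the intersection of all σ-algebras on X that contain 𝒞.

σ(𝒞) (16 sets): { {}, {p}, {s}, {p,s}, {q,t}, {r,u}, {p,q,t}, {p,r,u}, {q,s,t}, {r,s,u}, {p,q,s,t}, {p,r,s,u}, {q,r,t,u}, {p,q,r,t,u}, {q,r,s,t,u}, X }

Derivation:
Start: 𝒞 ∪ {∅, X} = { {}, {p,s}, {q,s,t}, {p,r,s,u}, X }.
Pass 1: 4 new —
  {q,t}  = ᶜ of {p,r,s,u}
  {p,r,u}  = ᶜ of {q,s,t}
  {p,q,s,t}  = {p,s} ∪ {q,s,t}
  {q,r,t,u}  = ᶜ of {p,s}
  (now 9)
Pass 2: +3 →
  {r,u}  = ᶜ of {p,q,s,t}
  {p,q,r,t,u}  = {q,t} ∪ {p,r,u}
  {q,r,s,t,u}  = {q,r,t,u} ∪ {q,s,t}
  (now 12)
Pass 3 adds 2:
  {p}  = ᶜ of {q,r,s,t,u}
  {s}  = ᶜ of {p,q,r,t,u}
  (now 14)
Pass 4. New:
  {p,q,t}  = {q,t} ∪ {p}
  {r,s,u}  = {r,u} ∪ {s}
  (now 16)
Pass 5: stable.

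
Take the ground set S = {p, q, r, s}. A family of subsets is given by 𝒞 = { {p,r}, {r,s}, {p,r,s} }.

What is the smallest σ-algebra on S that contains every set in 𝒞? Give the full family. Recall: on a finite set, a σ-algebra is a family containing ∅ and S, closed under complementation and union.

Start: 𝒞 ∪ {∅, S} = { {}, {p,r}, {r,s}, {p,r,s}, S }.
Iteration 1 adds 3:
  {q}  = S∖{p,r,s}
  {p,q}  = S∖{r,s}
  {q,s}  = S∖{p,r}
  |family| = 8
Iteration 2 adds 3:
  {p,q,r}  = {q} ∪ {p,r}
  {p,q,s}  = {p,q} ∪ {q,s}
  {q,r,s}  = {q} ∪ {r,s}
  |family| = 11
Iteration 3 adds 3:
  {p}  = S∖{q,r,s}
  {r}  = S∖{p,q,s}
  {s}  = S∖{p,q,r}
  |family| = 14
Iteration 4: 2 new —
  {p,s}  = {s} ∪ {p}
  {q,r}  = {r} ∪ {q}
  |family| = 16
After Iteration 5 the family is unchanged; done.

|σ(𝒞)| = 16.  σ(𝒞) = { {}, {p}, {q}, {r}, {s}, {p,q}, {p,r}, {p,s}, {q,r}, {q,s}, {r,s}, {p,q,r}, {p,q,s}, {p,r,s}, {q,r,s}, S }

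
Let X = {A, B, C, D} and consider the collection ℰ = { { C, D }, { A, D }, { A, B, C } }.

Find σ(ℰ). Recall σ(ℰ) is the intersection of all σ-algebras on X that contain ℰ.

|σ(ℰ)| = 16.  σ(ℰ) = { {}, { A }, { B }, { C }, { D }, { A, B }, { A, C }, { A, D }, { B, C }, { B, D }, { C, D }, { A, B, C }, { A, B, D }, { A, C, D }, { B, C, D }, X }

Check:
Initial family (5 sets): { {}, { A, D }, { C, D }, { A, B, C }, X }.
Pass 1 (4 new):
  { D }  = ᶜ of { A, B, C }
  { A, B }  = ᶜ of { C, D }
  { B, C }  = ᶜ of { A, D }
  { A, C, D }  = { C, D } ∪ { A, D }
Pass 2 (3 new):
  { B }  = ᶜ of { A, C, D }
  { A, B, D }  = { A, B } ∪ { A, D }
  { B, C, D }  = { C, D } ∪ { B, C }
Pass 3 adds 3:
  { A }  = ᶜ of { B, C, D }
  { C }  = ᶜ of { A, B, D }
  { B, D }  = { D } ∪ { B }
Pass 4: 1 new —
  { A, C }  = ᶜ of { B, D }
After Pass 5 the family is unchanged; done.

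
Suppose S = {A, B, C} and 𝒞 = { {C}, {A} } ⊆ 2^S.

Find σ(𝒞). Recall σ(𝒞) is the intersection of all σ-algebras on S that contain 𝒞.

Take S₀ = 𝒞 ∪ {∅, S} = { ∅, {A}, {C}, S }.
Round 1 adds 3:
  {A, B}  = complement {C}
  {A, C}  = {C} ∪ {A}
  {B, C}  = complement {A}
  [7 total]
Round 2: +1 →
  {B}  = complement {A, C}
  [8 total]
Round 3: no new sets; the family is a σ-algebra.

σ(𝒞) = { ∅, {A}, {B}, {C}, {A, B}, {A, C}, {B, C}, S }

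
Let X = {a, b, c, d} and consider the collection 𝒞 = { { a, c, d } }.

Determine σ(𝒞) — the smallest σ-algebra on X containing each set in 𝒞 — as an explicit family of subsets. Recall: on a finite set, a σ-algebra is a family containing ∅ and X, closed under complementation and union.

|σ(𝒞)| = 4.  σ(𝒞) = { {  }, { b }, { a, c, d }, X }

Derivation:
Take S₀ = 𝒞 ∪ {∅, X} = { {  }, { a, c, d }, X }.
Step 1 adds 1:
  { b }  = { a, c, d }ᶜ
  — 4 sets.
Step 2: already closed under ᶜ and ∪.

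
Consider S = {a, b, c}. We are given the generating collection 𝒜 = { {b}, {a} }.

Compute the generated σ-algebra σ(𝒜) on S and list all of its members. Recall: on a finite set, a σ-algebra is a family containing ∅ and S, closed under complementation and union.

Start: 𝒜 ∪ {∅, S} = { ∅, {a}, {b}, S }.
Round 1 adds 3:
  {a,b}  = {b} ∪ {a}
  {a,c}  = ᶜ of {b}
  {b,c}  = ᶜ of {a}
Round 2 adds 1:
  {c}  = ᶜ of {a,b}
Round 3: no new sets; the family is a σ-algebra.

σ(𝒜) = { ∅, {a}, {b}, {c}, {a,b}, {a,c}, {b,c}, S }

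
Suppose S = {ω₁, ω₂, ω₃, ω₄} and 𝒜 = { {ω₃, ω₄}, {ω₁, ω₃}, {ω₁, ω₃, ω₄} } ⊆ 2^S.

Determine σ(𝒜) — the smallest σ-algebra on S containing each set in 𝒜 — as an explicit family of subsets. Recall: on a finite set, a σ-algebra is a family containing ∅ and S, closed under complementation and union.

|σ(𝒜)| = 16.  σ(𝒜) = { {}, {ω₁}, {ω₂}, {ω₃}, {ω₄}, {ω₁, ω₂}, {ω₁, ω₃}, {ω₁, ω₄}, {ω₂, ω₃}, {ω₂, ω₄}, {ω₃, ω₄}, {ω₁, ω₂, ω₃}, {ω₁, ω₂, ω₄}, {ω₁, ω₃, ω₄}, {ω₂, ω₃, ω₄}, S }

Check:
Seed the family with 𝒜 together with ∅ and S: { {}, {ω₁, ω₃}, {ω₃, ω₄}, {ω₁, ω₃, ω₄}, S }.
Iteration 1: 3 new —
  {ω₂}  = complement {ω₁, ω₃, ω₄}
  {ω₁, ω₂}  = complement {ω₃, ω₄}
  {ω₂, ω₄}  = complement {ω₁, ω₃}
  [8 total]
Iteration 2: +3 →
  {ω₁, ω₂, ω₃}  = {ω₂} ∪ {ω₁, ω₃}
  {ω₁, ω₂, ω₄}  = {ω₁, ω₂} ∪ {ω₂, ω₄}
  {ω₂, ω₃, ω₄}  = {ω₂} ∪ {ω₃, ω₄}
  [11 total]
Iteration 3: +3 →
  {ω₁}  = complement {ω₂, ω₃, ω₄}
  {ω₃}  = complement {ω₁, ω₂, ω₄}
  {ω₄}  = complement {ω₁, ω₂, ω₃}
  [14 total]
Iteration 4: +2 →
  {ω₁, ω₄}  = {ω₄} ∪ {ω₁}
  {ω₂, ω₃}  = {ω₃} ∪ {ω₂}
  [16 total]
After Iteration 5 the family is unchanged; done.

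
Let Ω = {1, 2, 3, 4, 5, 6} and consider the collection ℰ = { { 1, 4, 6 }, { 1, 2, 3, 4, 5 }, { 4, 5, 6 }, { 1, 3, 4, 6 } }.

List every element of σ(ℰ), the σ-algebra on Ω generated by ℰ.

σ(ℰ) = { {  }, { 1 }, { 2 }, { 3 }, { 4 }, { 5 }, { 6 }, { 1, 2 }, { 1, 3 }, { 1, 4 }, { 1, 5 }, { 1, 6 }, { 2, 3 }, { 2, 4 }, { 2, 5 }, { 2, 6 }, { 3, 4 }, { 3, 5 }, { 3, 6 }, { 4, 5 }, { 4, 6 }, { 5, 6 }, { 1, 2, 3 }, { 1, 2, 4 }, { 1, 2, 5 }, { 1, 2, 6 }, { 1, 3, 4 }, { 1, 3, 5 }, { 1, 3, 6 }, { 1, 4, 5 }, { 1, 4, 6 }, { 1, 5, 6 }, { 2, 3, 4 }, { 2, 3, 5 }, { 2, 3, 6 }, { 2, 4, 5 }, { 2, 4, 6 }, { 2, 5, 6 }, { 3, 4, 5 }, { 3, 4, 6 }, { 3, 5, 6 }, { 4, 5, 6 }, { 1, 2, 3, 4 }, { 1, 2, 3, 5 }, { 1, 2, 3, 6 }, { 1, 2, 4, 5 }, { 1, 2, 4, 6 }, { 1, 2, 5, 6 }, { 1, 3, 4, 5 }, { 1, 3, 4, 6 }, { 1, 3, 5, 6 }, { 1, 4, 5, 6 }, { 2, 3, 4, 5 }, { 2, 3, 4, 6 }, { 2, 3, 5, 6 }, { 2, 4, 5, 6 }, { 3, 4, 5, 6 }, { 1, 2, 3, 4, 5 }, { 1, 2, 3, 4, 6 }, { 1, 2, 3, 5, 6 }, { 1, 2, 4, 5, 6 }, { 1, 3, 4, 5, 6 }, { 2, 3, 4, 5, 6 }, Ω }

Derivation:
Seed the family with ℰ together with ∅ and Ω: { {  }, { 1, 4, 6 }, { 4, 5, 6 }, { 1, 3, 4, 6 }, { 1, 2, 3, 4, 5 }, Ω }.
Iteration 1: +6 →
  { 6 }  = Ω∖{ 1, 2, 3, 4, 5 }
  { 2, 5 }  = Ω∖{ 1, 3, 4, 6 }
  { 1, 2, 3 }  = Ω∖{ 4, 5, 6 }
  { 2, 3, 5 }  = Ω∖{ 1, 4, 6 }
  { 1, 4, 5, 6 }  = { 1, 4, 6 } ∪ { 4, 5, 6 }
  { 1, 3, 4, 5, 6 }  = { 1, 3, 4, 6 } ∪ { 4, 5, 6 }
  (now 12)
Iteration 2 (10 new):
  { 2 }  = Ω∖{ 1, 3, 4, 5, 6 }
  { 2, 3 }  = Ω∖{ 1, 4, 5, 6 }
  { 2, 5, 6 }  = { 2, 5 } ∪ { 6 }
  { 1, 2, 3, 5 }  = { 2, 5 } ∪ { 1, 2, 3 }
  { 1, 2, 3, 6 }  = { 1, 2, 3 } ∪ { 6 }
  { 2, 3, 5, 6 }  = { 6 } ∪ { 2, 3, 5 }
  { 2, 4, 5, 6 }  = { 2, 5 } ∪ { 4, 5, 6 }
  { 1, 2, 3, 4, 6 }  = { 1, 2, 3 } ∪ { 1, 4, 6 }
  { 1, 2, 4, 5, 6 }  = { 2, 5 } ∪ { 1, 4, 5, 6 }
  { 2, 3, 4, 5, 6 }  = { 2, 3, 5 } ∪ { 4, 5, 6 }
  (now 22)
Iteration 3. New:
  { 1 }  = Ω∖{ 2, 3, 4, 5, 6 }
  { 3 }  = Ω∖{ 1, 2, 4, 5, 6 }
  { 5 }  = Ω∖{ 1, 2, 3, 4, 6 }
  { 1, 3 }  = Ω∖{ 2, 4, 5, 6 }
  { 1, 4 }  = Ω∖{ 2, 3, 5, 6 }
  { 2, 6 }  = { 2 } ∪ { 6 }
  { 4, 5 }  = Ω∖{ 1, 2, 3, 6 }
  { 4, 6 }  = Ω∖{ 1, 2, 3, 5 }
  { 1, 3, 4 }  = Ω∖{ 2, 5, 6 }
  { 2, 3, 6 }  = { 6 } ∪ { 2, 3 }
  { 1, 2, 4, 6 }  = { 2 } ∪ { 1, 4, 6 }
  { 1, 2, 3, 5, 6 }  = { 2, 5 } ∪ { 1, 2, 3, 6 }
  (now 34)
Iteration 4. New:
  { 4 }  = Ω∖{ 1, 2, 3, 5, 6 }
  { 1, 2 }  = { 2 } ∪ { 1 }
  { 1, 5 }  = { 5 } ∪ { 1 }
  { 1, 6 }  = { 6 } ∪ { 1 }
  { 3, 5 }  = Ω∖{ 1, 2, 4, 6 }
  { 3, 6 }  = { 6 } ∪ { 3 }
  { 5, 6 }  = { 6 } ∪ { 5 }
  { 1, 2, 4 }  = { 2 } ∪ { 1, 4 }
  { 1, 2, 5 }  = { 2, 5 } ∪ { 1 }
  { 1, 2, 6 }  = { 2, 6 } ∪ { 1 }
  { 1, 3, 5 }  = { 5 } ∪ { 1, 3 }
  { 1, 3, 6 }  = { 6 } ∪ { 1, 3 }
  { 1, 4, 5 }  = Ω∖{ 2, 3, 6 }
  { 2, 4, 5 }  = { 2, 5 } ∪ { 4, 5 }
  { 2, 4, 6 }  = { 2 } ∪ { 4, 6 }
  { 3, 4, 5 }  = { 4, 5 } ∪ { 3 }
  { 3, 4, 6 }  = { 3 } ∪ { 4, 6 }
  { 1, 2, 3, 4 }  = { 1, 2, 3 } ∪ { 1, 3, 4 }
  { 1, 2, 4, 5 }  = { 2, 5 } ∪ { 1, 4 }
  { 1, 2, 5, 6 }  = { 2, 5, 6 } ∪ { 1 }
  { 1, 3, 4, 5 }  = Ω∖{ 2, 6 }
  { 2, 3, 4, 5 }  = { 4, 5 } ∪ { 2, 3, 5 }
  { 2, 3, 4, 6 }  = { 2, 3, 6 } ∪ { 4, 6 }
  { 3, 4, 5, 6 }  = { 3 } ∪ { 4, 5, 6 }
  (now 58)
Iteration 5 adds 6:
  { 2, 4 }  = { 2 } ∪ { 4 }
  { 3, 4 }  = Ω∖{ 1, 2, 5, 6 }
  { 1, 5, 6 }  = { 5, 6 } ∪ { 1, 6 }
  { 2, 3, 4 }  = { 2, 3 } ∪ { 4 }
  { 3, 5, 6 }  = Ω∖{ 1, 2, 4 }
  { 1, 3, 5, 6 }  = { 5, 6 } ∪ { 1, 3, 6 }
  (now 64)
After Iteration 6 the family is unchanged; done.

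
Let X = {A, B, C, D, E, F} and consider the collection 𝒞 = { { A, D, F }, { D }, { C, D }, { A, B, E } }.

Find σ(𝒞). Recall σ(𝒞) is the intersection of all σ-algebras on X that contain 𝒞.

Seed the family with 𝒞 together with ∅ and X: { ∅, { D }, { C, D }, { A, B, E }, { A, D, F }, X }.
Round 1: 8 new —
  { B, C, E }  = ᶜ of { A, D, F }
  { C, D, F }  = ᶜ of { A, B, E }
  { A, B, D, E }  = { A, B, E } ∪ { D }
  { A, B, E, F }  = ᶜ of { C, D }
  { A, C, D, F }  = { C, D } ∪ { A, D, F }
  { A, B, C, D, E }  = { A, B, E } ∪ { C, D }
  { A, B, C, E, F }  = ᶜ of { D }
  { A, B, D, E, F }  = { A, B, E } ∪ { A, D, F }
Round 2 adds 7:
  { C }  = ᶜ of { A, B, D, E, F }
  { F }  = ᶜ of { A, B, C, D, E }
  { B, E }  = ᶜ of { A, C, D, F }
  { C, F }  = ᶜ of { A, B, D, E }
  { A, B, C, E }  = { A, B, E } ∪ { B, C, E }
  { B, C, D, E }  = { C, D } ∪ { B, C, E }
  { B, C, D, E, F }  = { B, C, E } ∪ { C, D, F }
Round 3. New:
  { A }  = ᶜ of { B, C, D, E, F }
  { A, F }  = ᶜ of { B, C, D, E }
  { D, F }  = ᶜ of { A, B, C, E }
  { B, D, E }  = { B, E } ∪ { D }
  { B, E, F }  = { B, E } ∪ { F }
  { B, C, E, F }  = { B, E } ∪ { C, F }
Round 4 adds 5:
  { A, C }  = { A } ∪ { C }
  { A, D }  = ᶜ of { B, C, E, F }
  { A, C, D }  = ᶜ of { B, E, F }
  { A, C, F }  = ᶜ of { B, D, E }
  { B, D, E, F }  = { B, E } ∪ { D, F }
Round 5 adds nothing — fixpoint reached.

Hence σ(𝒞) has 32 members: { ∅, { A }, { C }, { D }, { F }, { A, C }, { A, D }, { A, F }, { B, E }, { C, D }, { C, F }, { D, F }, { A, B, E }, { A, C, D }, { A, C, F }, { A, D, F }, { B, C, E }, { B, D, E }, { B, E, F }, { C, D, F }, { A, B, C, E }, { A, B, D, E }, { A, B, E, F }, { A, C, D, F }, { B, C, D, E }, { B, C, E, F }, { B, D, E, F }, { A, B, C, D, E }, { A, B, C, E, F }, { A, B, D, E, F }, { B, C, D, E, F }, X }.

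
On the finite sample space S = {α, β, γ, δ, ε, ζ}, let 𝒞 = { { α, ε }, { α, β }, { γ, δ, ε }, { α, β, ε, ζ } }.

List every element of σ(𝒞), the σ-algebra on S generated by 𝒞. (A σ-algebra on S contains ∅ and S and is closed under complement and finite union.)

Initial family (6 sets): { {  }, { α, β }, { α, ε }, { γ, δ, ε }, { α, β, ε, ζ }, S }.
Iteration 1: 7 new —
  { γ, δ }  = S∖{ α, β, ε, ζ }
  { α, β, ε }  = { α, β } ∪ { α, ε }
  { α, β, ζ }  = S∖{ γ, δ, ε }
  { α, γ, δ, ε }  = { γ, δ, ε } ∪ { α, ε }
  { β, γ, δ, ζ }  = S∖{ α, ε }
  { γ, δ, ε, ζ }  = S∖{ α, β }
  { α, β, γ, δ, ε }  = { γ, δ, ε } ∪ { α, β }
  (now 13)
Iteration 2: 7 new —
  { ζ }  = S∖{ α, β, γ, δ, ε }
  { β, ζ }  = S∖{ α, γ, δ, ε }
  { γ, δ, ζ }  = S∖{ α, β, ε }
  { α, β, γ, δ }  = { γ, δ } ∪ { α, β }
  { α, β, γ, δ, ζ }  = { γ, δ } ∪ { α, β, ζ }
  { α, γ, δ, ε, ζ }  = { γ, δ, ε, ζ } ∪ { α, γ, δ, ε }
  { β, γ, δ, ε, ζ }  = { γ, δ, ε } ∪ { β, γ, δ, ζ }
  (now 20)
Iteration 3 (5 new):
  { α }  = S∖{ β, γ, δ, ε, ζ }
  { β }  = S∖{ α, γ, δ, ε, ζ }
  { ε }  = S∖{ α, β, γ, δ, ζ }
  { ε, ζ }  = S∖{ α, β, γ, δ }
  { α, ε, ζ }  = { α, ε } ∪ { ζ }
  (now 25)
Iteration 4: 7 new —
  { α, ζ }  = { ζ } ∪ { α }
  { β, ε }  = { β } ∪ { ε }
  { α, γ, δ }  = { γ, δ } ∪ { α }
  { β, γ, δ }  = S∖{ α, ε, ζ }
  { β, ε, ζ }  = { ε, ζ } ∪ { β }
  { α, γ, δ, ζ }  = { γ, δ, ζ } ∪ { α }
  { β, γ, δ, ε }  = { γ, δ, ε } ∪ { β }
  (now 32)
Iteration 5: stable.

Therefore σ(𝒞) = { {  }, { α }, { β }, { ε }, { ζ }, { α, β }, { α, ε }, { α, ζ }, { β, ε }, { β, ζ }, { γ, δ }, { ε, ζ }, { α, β, ε }, { α, β, ζ }, { α, γ, δ }, { α, ε, ζ }, { β, γ, δ }, { β, ε, ζ }, { γ, δ, ε }, { γ, δ, ζ }, { α, β, γ, δ }, { α, β, ε, ζ }, { α, γ, δ, ε }, { α, γ, δ, ζ }, { β, γ, δ, ε }, { β, γ, δ, ζ }, { γ, δ, ε, ζ }, { α, β, γ, δ, ε }, { α, β, γ, δ, ζ }, { α, γ, δ, ε, ζ }, { β, γ, δ, ε, ζ }, S } (|σ(𝒞)| = 32).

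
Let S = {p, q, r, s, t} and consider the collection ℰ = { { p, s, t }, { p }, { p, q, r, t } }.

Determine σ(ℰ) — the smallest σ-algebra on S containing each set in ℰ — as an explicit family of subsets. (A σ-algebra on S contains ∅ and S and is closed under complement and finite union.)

Start: ℰ ∪ {∅, S} = { {  }, { p }, { p, s, t }, { p, q, r, t }, S }.
Step 1: 3 new —
  { s }  = S∖{ p, q, r, t }
  { q, r }  = S∖{ p, s, t }
  { q, r, s, t }  = S∖{ p }
  — 8 sets.
Step 2 (3 new):
  { p, s }  = { s } ∪ { p }
  { p, q, r }  = { q, r } ∪ { p }
  { q, r, s }  = { s } ∪ { q, r }
  — 11 sets.
Step 3. New:
  { p, t }  = S∖{ q, r, s }
  { s, t }  = S∖{ p, q, r }
  { q, r, t }  = S∖{ p, s }
  { p, q, r, s }  = { q, r } ∪ { p, s }
  — 15 sets.
Step 4 adds 1:
  { t }  = S∖{ p, q, r, s }
  — 16 sets.
After Step 5 the family is unchanged; done.

σ(ℰ) = { {  }, { p }, { s }, { t }, { p, s }, { p, t }, { q, r }, { s, t }, { p, q, r }, { p, s, t }, { q, r, s }, { q, r, t }, { p, q, r, s }, { p, q, r, t }, { q, r, s, t }, S }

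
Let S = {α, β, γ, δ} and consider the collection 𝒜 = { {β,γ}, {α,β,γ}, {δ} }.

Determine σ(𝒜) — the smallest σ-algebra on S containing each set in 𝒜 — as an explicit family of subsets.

σ(𝒜) (8 sets): { {}, {α}, {δ}, {α,δ}, {β,γ}, {α,β,γ}, {β,γ,δ}, S }

Check:
Start: 𝒜 ∪ {∅, S} = { {}, {δ}, {β,γ}, {α,β,γ}, S }.
Step 1. New:
  {α,δ}  = {β,γ}ᶜ
  {β,γ,δ}  = {β,γ} ∪ {δ}
  [7 total]
Step 2 adds 1:
  {α}  = {β,γ,δ}ᶜ
  [8 total]
Step 3: already closed under ᶜ and ∪.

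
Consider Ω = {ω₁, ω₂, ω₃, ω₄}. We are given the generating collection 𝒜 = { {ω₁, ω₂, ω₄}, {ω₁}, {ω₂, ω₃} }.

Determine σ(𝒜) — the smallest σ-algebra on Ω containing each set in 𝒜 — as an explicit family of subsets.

Start: 𝒜 ∪ {∅, Ω} = { {}, {ω₁}, {ω₂, ω₃}, {ω₁, ω₂, ω₄}, Ω }.
Pass 1: 4 new —
  {ω₃}  = {ω₁, ω₂, ω₄}ᶜ
  {ω₁, ω₄}  = {ω₂, ω₃}ᶜ
  {ω₁, ω₂, ω₃}  = {ω₂, ω₃} ∪ {ω₁}
  {ω₂, ω₃, ω₄}  = {ω₁}ᶜ
  [9 total]
Pass 2 (3 new):
  {ω₄}  = {ω₁, ω₂, ω₃}ᶜ
  {ω₁, ω₃}  = {ω₃} ∪ {ω₁}
  {ω₁, ω₃, ω₄}  = {ω₃} ∪ {ω₁, ω₄}
  [12 total]
Pass 3 (3 new):
  {ω₂}  = {ω₁, ω₃, ω₄}ᶜ
  {ω₂, ω₄}  = {ω₁, ω₃}ᶜ
  {ω₃, ω₄}  = {ω₃} ∪ {ω₄}
  [15 total]
Pass 4. New:
  {ω₁, ω₂}  = {ω₃, ω₄}ᶜ
  [16 total]
After Pass 5 the family is unchanged; done.

|σ(𝒜)| = 16.  σ(𝒜) = { {}, {ω₁}, {ω₂}, {ω₃}, {ω₄}, {ω₁, ω₂}, {ω₁, ω₃}, {ω₁, ω₄}, {ω₂, ω₃}, {ω₂, ω₄}, {ω₃, ω₄}, {ω₁, ω₂, ω₃}, {ω₁, ω₂, ω₄}, {ω₁, ω₃, ω₄}, {ω₂, ω₃, ω₄}, Ω }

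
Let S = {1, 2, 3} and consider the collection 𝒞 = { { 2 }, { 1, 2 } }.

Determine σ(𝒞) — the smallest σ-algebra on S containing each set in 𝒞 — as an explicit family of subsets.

Answer: σ(𝒞) = { {  }, { 1 }, { 2 }, { 3 }, { 1, 2 }, { 1, 3 }, { 2, 3 }, S }

Working:
Initial family (4 sets): { {  }, { 2 }, { 1, 2 }, S }.
Step 1: 2 new —
  { 3 }  = { 1, 2 }ᶜ
  { 1, 3 }  = { 2 }ᶜ
  — 6 sets.
Step 2. New:
  { 2, 3 }  = { 3 } ∪ { 2 }
  — 7 sets.
Step 3: +1 →
  { 1 }  = { 2, 3 }ᶜ
  — 8 sets.
Step 4 adds nothing — fixpoint reached.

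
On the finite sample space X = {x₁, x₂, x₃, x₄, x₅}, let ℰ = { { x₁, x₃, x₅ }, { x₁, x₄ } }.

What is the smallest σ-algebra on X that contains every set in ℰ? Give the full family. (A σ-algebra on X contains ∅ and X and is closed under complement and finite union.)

σ(ℰ) (16 sets): { {  }, { x₁ }, { x₂ }, { x₄ }, { x₁, x₂ }, { x₁, x₄ }, { x₂, x₄ }, { x₃, x₅ }, { x₁, x₂, x₄ }, { x₁, x₃, x₅ }, { x₂, x₃, x₅ }, { x₃, x₄, x₅ }, { x₁, x₂, x₃, x₅ }, { x₁, x₃, x₄, x₅ }, { x₂, x₃, x₄, x₅ }, X }

Working:
Start: ℰ ∪ {∅, X} = { {  }, { x₁, x₄ }, { x₁, x₃, x₅ }, X }.
Iteration 1 (3 new):
  { x₂, x₄ }  = ᶜ of { x₁, x₃, x₅ }
  { x₂, x₃, x₅ }  = ᶜ of { x₁, x₄ }
  { x₁, x₃, x₄, x₅ }  = { x₁, x₃, x₅ } ∪ { x₁, x₄ }
  (now 7)
Iteration 2 adds 4:
  { x₂ }  = ᶜ of { x₁, x₃, x₄, x₅ }
  { x₁, x₂, x₄ }  = { x₁, x₄ } ∪ { x₂, x₄ }
  { x₁, x₂, x₃, x₅ }  = { x₂, x₃, x₅ } ∪ { x₁, x₃, x₅ }
  { x₂, x₃, x₄, x₅ }  = { x₂, x₃, x₅ } ∪ { x₂, x₄ }
  (now 11)
Iteration 3 adds 3:
  { x₁ }  = ᶜ of { x₂, x₃, x₄, x₅ }
  { x₄ }  = ᶜ of { x₁, x₂, x₃, x₅ }
  { x₃, x₅ }  = ᶜ of { x₁, x₂, x₄ }
  (now 14)
Iteration 4 adds 2:
  { x₁, x₂ }  = { x₂ } ∪ { x₁ }
  { x₃, x₄, x₅ }  = { x₄ } ∪ { x₃, x₅ }
  (now 16)
After Iteration 5 the family is unchanged; done.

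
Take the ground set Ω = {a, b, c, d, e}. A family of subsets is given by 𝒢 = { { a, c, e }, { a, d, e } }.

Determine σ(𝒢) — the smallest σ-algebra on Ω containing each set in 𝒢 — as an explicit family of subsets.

Begin from { ∅, { a, c, e }, { a, d, e }, Ω } (that is, 𝒢 plus ∅ and Ω).
Pass 1: +3 →
  { b, c }  = ᶜ of { a, d, e }
  { b, d }  = ᶜ of { a, c, e }
  { a, c, d, e }  = { a, c, e } ∪ { a, d, e }
  |family| = 7
Pass 2. New:
  { b }  = ᶜ of { a, c, d, e }
  { b, c, d }  = { b, c } ∪ { b, d }
  { a, b, c, e }  = { b, c } ∪ { a, c, e }
  { a, b, d, e }  = { a, d, e } ∪ { b, d }
  |family| = 11
Pass 3. New:
  { c }  = ᶜ of { a, b, d, e }
  { d }  = ᶜ of { a, b, c, e }
  { a, e }  = ᶜ of { b, c, d }
  |family| = 14
Pass 4: +2 →
  { c, d }  = { c } ∪ { d }
  { a, b, e }  = { a, e } ∪ { b }
  |family| = 16
Pass 5: no new sets; the family is a σ-algebra.

Therefore σ(𝒢) = { ∅, { b }, { c }, { d }, { a, e }, { b, c }, { b, d }, { c, d }, { a, b, e }, { a, c, e }, { a, d, e }, { b, c, d }, { a, b, c, e }, { a, b, d, e }, { a, c, d, e }, Ω } (|σ(𝒢)| = 16).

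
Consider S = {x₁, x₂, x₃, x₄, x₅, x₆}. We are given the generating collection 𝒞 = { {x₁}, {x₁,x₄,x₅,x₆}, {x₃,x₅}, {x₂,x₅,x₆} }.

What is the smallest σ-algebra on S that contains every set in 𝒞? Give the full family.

σ(𝒞) (64 sets): { {}, {x₁}, {x₂}, {x₃}, {x₄}, {x₅}, {x₆}, {x₁,x₂}, {x₁,x₃}, {x₁,x₄}, {x₁,x₅}, {x₁,x₆}, {x₂,x₃}, {x₂,x₄}, {x₂,x₅}, {x₂,x₆}, {x₃,x₄}, {x₃,x₅}, {x₃,x₆}, {x₄,x₅}, {x₄,x₆}, {x₅,x₆}, {x₁,x₂,x₃}, {x₁,x₂,x₄}, {x₁,x₂,x₅}, {x₁,x₂,x₆}, {x₁,x₃,x₄}, {x₁,x₃,x₅}, {x₁,x₃,x₆}, {x₁,x₄,x₅}, {x₁,x₄,x₆}, {x₁,x₅,x₆}, {x₂,x₃,x₄}, {x₂,x₃,x₅}, {x₂,x₃,x₆}, {x₂,x₄,x₅}, {x₂,x₄,x₆}, {x₂,x₅,x₆}, {x₃,x₄,x₅}, {x₃,x₄,x₆}, {x₃,x₅,x₆}, {x₄,x₅,x₆}, {x₁,x₂,x₃,x₄}, {x₁,x₂,x₃,x₅}, {x₁,x₂,x₃,x₆}, {x₁,x₂,x₄,x₅}, {x₁,x₂,x₄,x₆}, {x₁,x₂,x₅,x₆}, {x₁,x₃,x₄,x₅}, {x₁,x₃,x₄,x₆}, {x₁,x₃,x₅,x₆}, {x₁,x₄,x₅,x₆}, {x₂,x₃,x₄,x₅}, {x₂,x₃,x₄,x₆}, {x₂,x₃,x₅,x₆}, {x₂,x₄,x₅,x₆}, {x₃,x₄,x₅,x₆}, {x₁,x₂,x₃,x₄,x₅}, {x₁,x₂,x₃,x₄,x₆}, {x₁,x₂,x₃,x₅,x₆}, {x₁,x₂,x₄,x₅,x₆}, {x₁,x₃,x₄,x₅,x₆}, {x₂,x₃,x₄,x₅,x₆}, S }

Check:
Start: 𝒞 ∪ {∅, S} = { {}, {x₁}, {x₃,x₅}, {x₂,x₅,x₆}, {x₁,x₄,x₅,x₆}, S }.
Pass 1: 9 new —
  {x₂,x₃}  = {x₁,x₄,x₅,x₆}ᶜ
  {x₁,x₃,x₄}  = {x₂,x₅,x₆}ᶜ
  {x₁,x₃,x₅}  = {x₃,x₅} ∪ {x₁}
  {x₁,x₂,x₄,x₆}  = {x₃,x₅}ᶜ
  {x₁,x₂,x₅,x₆}  = {x₂,x₅,x₆} ∪ {x₁}
  {x₂,x₃,x₅,x₆}  = {x₃,x₅} ∪ {x₂,x₅,x₆}
  {x₁,x₂,x₄,x₅,x₆}  = {x₁,x₄,x₅,x₆} ∪ {x₂,x₅,x₆}
  {x₁,x₃,x₄,x₅,x₆}  = {x₁,x₄,x₅,x₆} ∪ {x₃,x₅}
  {x₂,x₃,x₄,x₅,x₆}  = {x₁}ᶜ
  [15 total]
Pass 2. New:
  {x₂}  = {x₁,x₃,x₄,x₅,x₆}ᶜ
  {x₃}  = {x₁,x₂,x₄,x₅,x₆}ᶜ
  {x₁,x₄}  = {x₂,x₃,x₅,x₆}ᶜ
  {x₃,x₄}  = {x₁,x₂,x₅,x₆}ᶜ
  {x₁,x₂,x₃}  = {x₂,x₃} ∪ {x₁}
  {x₂,x₃,x₅}  = {x₂,x₃} ∪ {x₃,x₅}
  {x₂,x₄,x₆}  = {x₁,x₃,x₅}ᶜ
  {x₁,x₂,x₃,x₄}  = {x₁,x₃,x₄} ∪ {x₂,x₃}
  {x₁,x₂,x₃,x₅}  = {x₁,x₃,x₅} ∪ {x₂,x₃}
  {x₁,x₃,x₄,x₅}  = {x₁,x₃,x₅} ∪ {x₁,x₃,x₄}
  {x₁,x₂,x₃,x₄,x₆}  = {x₁,x₂,x₄,x₆} ∪ {x₁,x₃,x₄}
  {x₁,x₂,x₃,x₅,x₆}  = {x₁,x₃,x₅} ∪ {x₂,x₅,x₆}
  [27 total]
Pass 3: +16 →
  {x₄}  = {x₁,x₂,x₃,x₅,x₆}ᶜ
  {x₅}  = {x₁,x₂,x₃,x₄,x₆}ᶜ
  {x₁,x₂}  = {x₂} ∪ {x₁}
  {x₁,x₃}  = {x₃} ∪ {x₁}
  {x₂,x₆}  = {x₁,x₃,x₄,x₅}ᶜ
  {x₄,x₆}  = {x₁,x₂,x₃,x₅}ᶜ
  {x₅,x₆}  = {x₁,x₂,x₃,x₄}ᶜ
  {x₁,x₂,x₄}  = {x₂} ∪ {x₁,x₄}
  {x₁,x₄,x₆}  = {x₂,x₃,x₅}ᶜ
  {x₂,x₃,x₄}  = {x₃,x₄} ∪ {x₂}
  {x₃,x₄,x₅}  = {x₃,x₄} ∪ {x₃,x₅}
  {x₄,x₅,x₆}  = {x₁,x₂,x₃}ᶜ
  {x₂,x₃,x₄,x₅}  = {x₃,x₄} ∪ {x₂,x₃,x₅}
  {x₂,x₃,x₄,x₆}  = {x₂,x₄,x₆} ∪ {x₃,x₄}
  {x₂,x₄,x₅,x₆}  = {x₂,x₄,x₆} ∪ {x₂,x₅,x₆}
  {x₁,x₂,x₃,x₄,x₅}  = {x₃,x₄} ∪ {x₁,x₂,x₃,x₅}
  [43 total]
Pass 4 (18 new):
  {x₆}  = {x₁,x₂,x₃,x₄,x₅}ᶜ
  {x₁,x₅}  = {x₂,x₃,x₄,x₆}ᶜ
  {x₁,x₆}  = {x₂,x₃,x₄,x₅}ᶜ
  {x₂,x₄}  = {x₂} ∪ {x₄}
  {x₂,x₅}  = {x₂} ∪ {x₅}
  {x₄,x₅}  = {x₄} ∪ {x₅}
  {x₁,x₂,x₅}  = {x₁,x₂} ∪ {x₅}
  {x₁,x₂,x₆}  = {x₃,x₄,x₅}ᶜ
  {x₁,x₄,x₅}  = {x₁,x₄} ∪ {x₅}
  {x₁,x₅,x₆}  = {x₂,x₃,x₄}ᶜ
  {x₂,x₃,x₆}  = {x₂,x₆} ∪ {x₃}
  {x₃,x₄,x₆}  = {x₃,x₄} ∪ {x₄,x₆}
  {x₃,x₅,x₆}  = {x₁,x₂,x₄}ᶜ
  {x₁,x₂,x₃,x₆}  = {x₁,x₃} ∪ {x₂,x₆}
  {x₁,x₂,x₄,x₅}  = {x₁,x₂,x₄} ∪ {x₅}
  {x₁,x₃,x₄,x₆}  = {x₃,x₄} ∪ {x₁,x₄,x₆}
  {x₁,x₃,x₅,x₆}  = {x₁,x₃,x₅} ∪ {x₅,x₆}
  {x₃,x₄,x₅,x₆}  = {x₁,x₂}ᶜ
  [61 total]
Pass 5. New:
  {x₃,x₆}  = {x₁,x₂,x₄,x₅}ᶜ
  {x₁,x₃,x₆}  = {x₁,x₆} ∪ {x₁,x₃}
  {x₂,x₄,x₅}  = {x₂,x₅} ∪ {x₄,x₅}
  [64 total]
Pass 6: stable.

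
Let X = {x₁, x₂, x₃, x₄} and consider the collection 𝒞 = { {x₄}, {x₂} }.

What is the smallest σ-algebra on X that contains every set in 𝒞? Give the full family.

Initial family (4 sets): { {}, {x₂}, {x₄}, X }.
Step 1: 3 new —
  {x₂, x₄}  = {x₂} ∪ {x₄}
  {x₁, x₂, x₃}  = X∖{x₄}
  {x₁, x₃, x₄}  = X∖{x₂}
Step 2 (1 new):
  {x₁, x₃}  = X∖{x₂, x₄}
Step 3: no new sets; the family is a σ-algebra.

|σ(𝒞)| = 8.  σ(𝒞) = { {}, {x₂}, {x₄}, {x₁, x₃}, {x₂, x₄}, {x₁, x₂, x₃}, {x₁, x₃, x₄}, X }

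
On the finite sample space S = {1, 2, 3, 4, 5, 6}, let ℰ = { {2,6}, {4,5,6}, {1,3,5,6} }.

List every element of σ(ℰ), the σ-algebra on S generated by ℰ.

Seed the family with ℰ together with ∅ and S: { {}, {2,6}, {4,5,6}, {1,3,5,6}, S }.
Iteration 1. New:
  {2,4}  = S∖{1,3,5,6}
  {1,2,3}  = S∖{4,5,6}
  {1,3,4,5}  = S∖{2,6}
  {2,4,5,6}  = {2,6} ∪ {4,5,6}
  {1,2,3,5,6}  = {1,3,5,6} ∪ {2,6}
  {1,3,4,5,6}  = {1,3,5,6} ∪ {4,5,6}
  |family| = 11
Iteration 2: 7 new —
  {2}  = S∖{1,3,4,5,6}
  {4}  = S∖{1,2,3,5,6}
  {1,3}  = S∖{2,4,5,6}
  {2,4,6}  = {2,6} ∪ {2,4}
  {1,2,3,4}  = {1,2,3} ∪ {2,4}
  {1,2,3,6}  = {1,2,3} ∪ {2,6}
  {1,2,3,4,5}  = {1,2,3} ∪ {1,3,4,5}
  |family| = 18
Iteration 3. New:
  {6}  = S∖{1,2,3,4,5}
  {4,5}  = S∖{1,2,3,6}
  {5,6}  = S∖{1,2,3,4}
  {1,3,4}  = {1,3} ∪ {4}
  {1,3,5}  = S∖{2,4,6}
  {1,2,3,4,6}  = {2,4,6} ∪ {1,2,3,6}
  |family| = 24
Iteration 4 (7 new):
  {5}  = S∖{1,2,3,4,6}
  {4,6}  = {6} ∪ {4}
  {1,3,6}  = {6} ∪ {1,3}
  {2,4,5}  = {2} ∪ {4,5}
  {2,5,6}  = S∖{1,3,4}
  {1,2,3,5}  = {1,2,3} ∪ {1,3,5}
  {1,3,4,6}  = {6} ∪ {1,3,4}
  |family| = 31
Iteration 5 adds 1:
  {2,5}  = S∖{1,3,4,6}
  |family| = 32
Iteration 6: stable.

Hence σ(ℰ) has 32 members: { {}, {2}, {4}, {5}, {6}, {1,3}, {2,4}, {2,5}, {2,6}, {4,5}, {4,6}, {5,6}, {1,2,3}, {1,3,4}, {1,3,5}, {1,3,6}, {2,4,5}, {2,4,6}, {2,5,6}, {4,5,6}, {1,2,3,4}, {1,2,3,5}, {1,2,3,6}, {1,3,4,5}, {1,3,4,6}, {1,3,5,6}, {2,4,5,6}, {1,2,3,4,5}, {1,2,3,4,6}, {1,2,3,5,6}, {1,3,4,5,6}, S }.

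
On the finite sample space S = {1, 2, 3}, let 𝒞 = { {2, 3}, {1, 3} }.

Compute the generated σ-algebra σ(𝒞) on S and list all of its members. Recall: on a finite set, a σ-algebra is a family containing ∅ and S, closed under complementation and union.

Start: 𝒞 ∪ {∅, S} = { ∅, {1, 3}, {2, 3}, S }.
Round 1 (2 new):
  {1}  = S∖{2, 3}
  {2}  = S∖{1, 3}
  (now 6)
Round 2 adds 1:
  {1, 2}  = {2} ∪ {1}
  (now 7)
Round 3: +1 →
  {3}  = S∖{1, 2}
  (now 8)
After Round 4 the family is unchanged; done.

σ(𝒞) = { ∅, {1}, {2}, {3}, {1, 2}, {1, 3}, {2, 3}, S }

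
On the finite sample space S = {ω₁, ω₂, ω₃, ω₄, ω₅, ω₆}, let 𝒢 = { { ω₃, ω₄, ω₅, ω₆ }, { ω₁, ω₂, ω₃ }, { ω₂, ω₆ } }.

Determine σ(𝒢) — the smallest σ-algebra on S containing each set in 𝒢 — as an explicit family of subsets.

|σ(𝒢)| = 32.  σ(𝒢) = { {  }, { ω₁ }, { ω₂ }, { ω₃ }, { ω₆ }, { ω₁, ω₂ }, { ω₁, ω₃ }, { ω₁, ω₆ }, { ω₂, ω₃ }, { ω₂, ω₆ }, { ω₃, ω₆ }, { ω₄, ω₅ }, { ω₁, ω₂, ω₃ }, { ω₁, ω₂, ω₆ }, { ω₁, ω₃, ω₆ }, { ω₁, ω₄, ω₅ }, { ω₂, ω₃, ω₆ }, { ω₂, ω₄, ω₅ }, { ω₃, ω₄, ω₅ }, { ω₄, ω₅, ω₆ }, { ω₁, ω₂, ω₃, ω₆ }, { ω₁, ω₂, ω₄, ω₅ }, { ω₁, ω₃, ω₄, ω₅ }, { ω₁, ω₄, ω₅, ω₆ }, { ω₂, ω₃, ω₄, ω₅ }, { ω₂, ω₄, ω₅, ω₆ }, { ω₃, ω₄, ω₅, ω₆ }, { ω₁, ω₂, ω₃, ω₄, ω₅ }, { ω₁, ω₂, ω₄, ω₅, ω₆ }, { ω₁, ω₃, ω₄, ω₅, ω₆ }, { ω₂, ω₃, ω₄, ω₅, ω₆ }, S }

Working:
Seed the family with 𝒢 together with ∅ and S: { {  }, { ω₂, ω₆ }, { ω₁, ω₂, ω₃ }, { ω₃, ω₄, ω₅, ω₆ }, S }.
Step 1. New:
  { ω₁, ω₂ }  = { ω₃, ω₄, ω₅, ω₆ }ᶜ
  { ω₄, ω₅, ω₆ }  = { ω₁, ω₂, ω₃ }ᶜ
  { ω₁, ω₂, ω₃, ω₆ }  = { ω₁, ω₂, ω₃ } ∪ { ω₂, ω₆ }
  { ω₁, ω₃, ω₄, ω₅ }  = { ω₂, ω₆ }ᶜ
  { ω₂, ω₃, ω₄, ω₅, ω₆ }  = { ω₃, ω₄, ω₅, ω₆ } ∪ { ω₂, ω₆ }
Step 2: 7 new —
  { ω₁ }  = { ω₂, ω₃, ω₄, ω₅, ω₆ }ᶜ
  { ω₄, ω₅ }  = { ω₁, ω₂, ω₃, ω₆ }ᶜ
  { ω₁, ω₂, ω₆ }  = { ω₁, ω₂ } ∪ { ω₂, ω₆ }
  { ω₂, ω₄, ω₅, ω₆ }  = { ω₂, ω₆ } ∪ { ω₄, ω₅, ω₆ }
  { ω₁, ω₂, ω₃, ω₄, ω₅ }  = { ω₁, ω₂, ω₃ } ∪ { ω₁, ω₃, ω₄, ω₅ }
  { ω₁, ω₂, ω₄, ω₅, ω₆ }  = { ω₁, ω₂ } ∪ { ω₄, ω₅, ω₆ }
  { ω₁, ω₃, ω₄, ω₅, ω₆ }  = { ω₃, ω₄, ω₅, ω₆ } ∪ { ω₁, ω₃, ω₄, ω₅ }
Step 3. New:
  { ω₂ }  = { ω₁, ω₃, ω₄, ω₅, ω₆ }ᶜ
  { ω₃ }  = { ω₁, ω₂, ω₄, ω₅, ω₆ }ᶜ
  { ω₆ }  = { ω₁, ω₂, ω₃, ω₄, ω₅ }ᶜ
  { ω₁, ω₃ }  = { ω₂, ω₄, ω₅, ω₆ }ᶜ
  { ω₁, ω₄, ω₅ }  = { ω₄, ω₅ } ∪ { ω₁ }
  { ω₃, ω₄, ω₅ }  = { ω₁, ω₂, ω₆ }ᶜ
  { ω₁, ω₂, ω₄, ω₅ }  = { ω₄, ω₅ } ∪ { ω₁, ω₂ }
  { ω₁, ω₄, ω₅, ω₆ }  = { ω₄, ω₅, ω₆ } ∪ { ω₁ }
Step 4: 7 new —
  { ω₁, ω₆ }  = { ω₆ } ∪ { ω₁ }
  { ω₂, ω₃ }  = { ω₁, ω₄, ω₅, ω₆ }ᶜ
  { ω₃, ω₆ }  = { ω₁, ω₂, ω₄, ω₅ }ᶜ
  { ω₁, ω₃, ω₆ }  = { ω₆ } ∪ { ω₁, ω₃ }
  { ω₂, ω₃, ω₆ }  = { ω₁, ω₄, ω₅ }ᶜ
  { ω₂, ω₄, ω₅ }  = { ω₂ } ∪ { ω₄, ω₅ }
  { ω₂, ω₃, ω₄, ω₅ }  = { ω₃, ω₄, ω₅ } ∪ { ω₂ }
Step 5: already closed under ᶜ and ∪.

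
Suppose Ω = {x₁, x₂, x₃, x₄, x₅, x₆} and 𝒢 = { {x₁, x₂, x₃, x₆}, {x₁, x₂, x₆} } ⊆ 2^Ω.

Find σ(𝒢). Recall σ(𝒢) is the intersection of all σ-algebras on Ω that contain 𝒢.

Begin from { {}, {x₁, x₂, x₆}, {x₁, x₂, x₃, x₆}, Ω } (that is, 𝒢 plus ∅ and Ω).
Iteration 1. New:
  {x₄, x₅}  = Ω∖{x₁, x₂, x₃, x₆}
  {x₃, x₄, x₅}  = Ω∖{x₁, x₂, x₆}
  |family| = 6
Iteration 2: 1 new —
  {x₁, x₂, x₄, x₅, x₆}  = {x₄, x₅} ∪ {x₁, x₂, x₆}
  |family| = 7
Iteration 3. New:
  {x₃}  = Ω∖{x₁, x₂, x₄, x₅, x₆}
  |family| = 8
Iteration 4 adds nothing — fixpoint reached.

|σ(𝒢)| = 8.  σ(𝒢) = { {}, {x₃}, {x₄, x₅}, {x₁, x₂, x₆}, {x₃, x₄, x₅}, {x₁, x₂, x₃, x₆}, {x₁, x₂, x₄, x₅, x₆}, Ω }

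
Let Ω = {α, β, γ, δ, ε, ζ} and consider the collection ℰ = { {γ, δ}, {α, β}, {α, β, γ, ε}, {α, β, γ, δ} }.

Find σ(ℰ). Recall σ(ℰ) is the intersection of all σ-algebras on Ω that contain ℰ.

Seed the family with ℰ together with ∅ and Ω: { {}, {α, β}, {γ, δ}, {α, β, γ, δ}, {α, β, γ, ε}, Ω }.
Step 1 (5 new):
  {δ, ζ}  = complement {α, β, γ, ε}
  {ε, ζ}  = complement {α, β, γ, δ}
  {α, β, ε, ζ}  = complement {γ, δ}
  {γ, δ, ε, ζ}  = complement {α, β}
  {α, β, γ, δ, ε}  = {γ, δ} ∪ {α, β, γ, ε}
  [11 total]
Step 2. New:
  {ζ}  = complement {α, β, γ, δ, ε}
  {γ, δ, ζ}  = {γ, δ} ∪ {δ, ζ}
  {δ, ε, ζ}  = {ε, ζ} ∪ {δ, ζ}
  {α, β, δ, ζ}  = {α, β} ∪ {δ, ζ}
  {α, β, γ, δ, ζ}  = {α, β, γ, δ} ∪ {δ, ζ}
  {α, β, γ, ε, ζ}  = {ε, ζ} ∪ {α, β, γ, ε}
  {α, β, δ, ε, ζ}  = {δ, ζ} ∪ {α, β, ε, ζ}
  [18 total]
Step 3. New:
  {γ}  = complement {α, β, δ, ε, ζ}
  {δ}  = complement {α, β, γ, ε, ζ}
  {ε}  = complement {α, β, γ, δ, ζ}
  {γ, ε}  = complement {α, β, δ, ζ}
  {α, β, γ}  = complement {δ, ε, ζ}
  {α, β, ε}  = complement {γ, δ, ζ}
  {α, β, ζ}  = {α, β} ∪ {ζ}
  [25 total]
Step 4 adds 7:
  {γ, ζ}  = {ζ} ∪ {γ}
  {δ, ε}  = {ε} ∪ {δ}
  {α, β, δ}  = {α, β} ∪ {δ}
  {γ, δ, ε}  = complement {α, β, ζ}
  {γ, ε, ζ}  = {ε, ζ} ∪ {γ}
  {α, β, γ, ζ}  = {α, β, γ} ∪ {ζ}
  {α, β, δ, ε}  = {α, β, ε} ∪ {δ}
  [32 total]
Step 5: stable.

σ(ℰ) = { {}, {γ}, {δ}, {ε}, {ζ}, {α, β}, {γ, δ}, {γ, ε}, {γ, ζ}, {δ, ε}, {δ, ζ}, {ε, ζ}, {α, β, γ}, {α, β, δ}, {α, β, ε}, {α, β, ζ}, {γ, δ, ε}, {γ, δ, ζ}, {γ, ε, ζ}, {δ, ε, ζ}, {α, β, γ, δ}, {α, β, γ, ε}, {α, β, γ, ζ}, {α, β, δ, ε}, {α, β, δ, ζ}, {α, β, ε, ζ}, {γ, δ, ε, ζ}, {α, β, γ, δ, ε}, {α, β, γ, δ, ζ}, {α, β, γ, ε, ζ}, {α, β, δ, ε, ζ}, Ω }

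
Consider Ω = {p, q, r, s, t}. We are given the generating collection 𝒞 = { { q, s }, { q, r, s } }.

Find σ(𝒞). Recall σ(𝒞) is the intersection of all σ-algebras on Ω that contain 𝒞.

Seed the family with 𝒞 together with ∅ and Ω: { ∅, { q, s }, { q, r, s }, Ω }.
Round 1. New:
  { p, t }  = Ω∖{ q, r, s }
  { p, r, t }  = Ω∖{ q, s }
Round 2 (1 new):
  { p, q, s, t }  = { p, t } ∪ { q, s }
Round 3. New:
  { r }  = Ω∖{ p, q, s, t }
Round 4: closed — nothing new.

|σ(𝒞)| = 8.  σ(𝒞) = { ∅, { r }, { p, t }, { q, s }, { p, r, t }, { q, r, s }, { p, q, s, t }, Ω }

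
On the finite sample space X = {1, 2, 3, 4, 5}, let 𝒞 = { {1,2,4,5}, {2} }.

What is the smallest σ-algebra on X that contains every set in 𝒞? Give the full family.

Seed the family with 𝒞 together with ∅ and X: { {}, {2}, {1,2,4,5}, X }.
Iteration 1: +2 →
  {3}  = {1,2,4,5}ᶜ
  {1,3,4,5}  = {2}ᶜ
  (now 6)
Iteration 2 adds 1:
  {2,3}  = {3} ∪ {2}
  (now 7)
Iteration 3: +1 →
  {1,4,5}  = {2,3}ᶜ
  (now 8)
Iteration 4: already closed under ᶜ and ∪.

Hence σ(𝒞) has 8 members: { {}, {2}, {3}, {2,3}, {1,4,5}, {1,2,4,5}, {1,3,4,5}, X }.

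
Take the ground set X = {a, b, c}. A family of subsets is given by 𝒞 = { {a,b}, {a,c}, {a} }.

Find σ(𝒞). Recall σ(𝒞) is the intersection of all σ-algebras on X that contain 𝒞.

σ(𝒞) (8 sets): { ∅, {a}, {b}, {c}, {a,b}, {a,c}, {b,c}, X }

Derivation:
Take S₀ = 𝒞 ∪ {∅, X} = { ∅, {a}, {a,b}, {a,c}, X }.
Iteration 1. New:
  {b}  = X∖{a,c}
  {c}  = X∖{a,b}
  {b,c}  = X∖{a}
  — 8 sets.
Iteration 2 adds nothing — fixpoint reached.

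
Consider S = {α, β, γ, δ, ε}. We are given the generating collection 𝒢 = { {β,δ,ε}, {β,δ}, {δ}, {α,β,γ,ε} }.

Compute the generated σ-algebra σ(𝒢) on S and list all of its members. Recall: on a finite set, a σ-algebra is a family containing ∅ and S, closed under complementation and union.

Initial family (6 sets): { ∅, {δ}, {β,δ}, {β,δ,ε}, {α,β,γ,ε}, S }.
Step 1: 2 new —
  {α,γ}  = complement {β,δ,ε}
  {α,γ,ε}  = complement {β,δ}
Step 2: 3 new —
  {α,γ,δ}  = {δ} ∪ {α,γ}
  {α,β,γ,δ}  = {α,γ} ∪ {β,δ}
  {α,γ,δ,ε}  = {δ} ∪ {α,γ,ε}
Step 3: +3 →
  {β}  = complement {α,γ,δ,ε}
  {ε}  = complement {α,β,γ,δ}
  {β,ε}  = complement {α,γ,δ}
Step 4: 2 new —
  {δ,ε}  = {δ} ∪ {ε}
  {α,β,γ}  = {α,γ} ∪ {β}
Step 5: no new sets; the family is a σ-algebra.

|σ(𝒢)| = 16.  σ(𝒢) = { ∅, {β}, {δ}, {ε}, {α,γ}, {β,δ}, {β,ε}, {δ,ε}, {α,β,γ}, {α,γ,δ}, {α,γ,ε}, {β,δ,ε}, {α,β,γ,δ}, {α,β,γ,ε}, {α,γ,δ,ε}, S }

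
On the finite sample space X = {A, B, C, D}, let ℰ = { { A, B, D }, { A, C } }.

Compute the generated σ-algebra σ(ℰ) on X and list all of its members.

Start: ℰ ∪ {∅, X} = { {  }, { A, C }, { A, B, D }, X }.
Pass 1 adds 2:
  { C }  = ᶜ of { A, B, D }
  { B, D }  = ᶜ of { A, C }
  |family| = 6
Pass 2: 1 new —
  { B, C, D }  = { C } ∪ { B, D }
  |family| = 7
Pass 3 (1 new):
  { A }  = ᶜ of { B, C, D }
  |family| = 8
Pass 4: stable.

Therefore σ(ℰ) = { {  }, { A }, { C }, { A, C }, { B, D }, { A, B, D }, { B, C, D }, X } (|σ(ℰ)| = 8).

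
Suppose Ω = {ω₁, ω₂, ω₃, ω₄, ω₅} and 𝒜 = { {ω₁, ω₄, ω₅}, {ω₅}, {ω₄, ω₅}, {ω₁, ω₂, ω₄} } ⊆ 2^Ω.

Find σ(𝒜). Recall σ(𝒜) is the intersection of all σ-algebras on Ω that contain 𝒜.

Take S₀ = 𝒜 ∪ {∅, Ω} = { ∅, {ω₅}, {ω₄, ω₅}, {ω₁, ω₂, ω₄}, {ω₁, ω₄, ω₅}, Ω }.
Step 1: +5 →
  {ω₂, ω₃}  = ᶜ of {ω₁, ω₄, ω₅}
  {ω₃, ω₅}  = ᶜ of {ω₁, ω₂, ω₄}
  {ω₁, ω₂, ω₃}  = ᶜ of {ω₄, ω₅}
  {ω₁, ω₂, ω₃, ω₄}  = ᶜ of {ω₅}
  {ω₁, ω₂, ω₄, ω₅}  = {ω₄, ω₅} ∪ {ω₁, ω₂, ω₄}
Step 2 adds 6:
  {ω₃}  = ᶜ of {ω₁, ω₂, ω₄, ω₅}
  {ω₂, ω₃, ω₅}  = {ω₅} ∪ {ω₂, ω₃}
  {ω₃, ω₄, ω₅}  = {ω₄, ω₅} ∪ {ω₃, ω₅}
  {ω₁, ω₂, ω₃, ω₅}  = {ω₁, ω₂, ω₃} ∪ {ω₅}
  {ω₁, ω₃, ω₄, ω₅}  = {ω₁, ω₄, ω₅} ∪ {ω₃, ω₅}
  {ω₂, ω₃, ω₄, ω₅}  = {ω₄, ω₅} ∪ {ω₂, ω₃}
Step 3 (5 new):
  {ω₁}  = ᶜ of {ω₂, ω₃, ω₄, ω₅}
  {ω₂}  = ᶜ of {ω₁, ω₃, ω₄, ω₅}
  {ω₄}  = ᶜ of {ω₁, ω₂, ω₃, ω₅}
  {ω₁, ω₂}  = ᶜ of {ω₃, ω₄, ω₅}
  {ω₁, ω₄}  = ᶜ of {ω₂, ω₃, ω₅}
Step 4: 10 new —
  {ω₁, ω₃}  = {ω₃} ∪ {ω₁}
  {ω₁, ω₅}  = {ω₅} ∪ {ω₁}
  {ω₂, ω₄}  = {ω₂} ∪ {ω₄}
  {ω₂, ω₅}  = {ω₂} ∪ {ω₅}
  {ω₃, ω₄}  = {ω₃} ∪ {ω₄}
  {ω₁, ω₂, ω₅}  = {ω₁, ω₂} ∪ {ω₅}
  {ω₁, ω₃, ω₄}  = {ω₃} ∪ {ω₁, ω₄}
  {ω₁, ω₃, ω₅}  = {ω₃, ω₅} ∪ {ω₁}
  {ω₂, ω₃, ω₄}  = {ω₂, ω₃} ∪ {ω₄}
  {ω₂, ω₄, ω₅}  = {ω₂} ∪ {ω₄, ω₅}
Step 5: stable.

σ(𝒜) = { ∅, {ω₁}, {ω₂}, {ω₃}, {ω₄}, {ω₅}, {ω₁, ω₂}, {ω₁, ω₃}, {ω₁, ω₄}, {ω₁, ω₅}, {ω₂, ω₃}, {ω₂, ω₄}, {ω₂, ω₅}, {ω₃, ω₄}, {ω₃, ω₅}, {ω₄, ω₅}, {ω₁, ω₂, ω₃}, {ω₁, ω₂, ω₄}, {ω₁, ω₂, ω₅}, {ω₁, ω₃, ω₄}, {ω₁, ω₃, ω₅}, {ω₁, ω₄, ω₅}, {ω₂, ω₃, ω₄}, {ω₂, ω₃, ω₅}, {ω₂, ω₄, ω₅}, {ω₃, ω₄, ω₅}, {ω₁, ω₂, ω₃, ω₄}, {ω₁, ω₂, ω₃, ω₅}, {ω₁, ω₂, ω₄, ω₅}, {ω₁, ω₃, ω₄, ω₅}, {ω₂, ω₃, ω₄, ω₅}, Ω }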